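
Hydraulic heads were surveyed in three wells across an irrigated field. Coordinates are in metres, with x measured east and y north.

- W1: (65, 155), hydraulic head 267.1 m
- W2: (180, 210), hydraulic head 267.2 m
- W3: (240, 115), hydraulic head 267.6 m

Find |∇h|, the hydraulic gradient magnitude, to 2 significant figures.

0.0036

Differences from W1: to W2 (Δx, Δy, Δh) = (115, 55, +0.1); to W3 = (175, -40, +0.5).
Solve a·Δx + b·Δy = Δh: det = 115·(-40) − 175·55 = -14225.
∂h/∂x = [(+0.1)·(-40) − (+0.5)·55] / -14225 = +0.002214
∂h/∂y = [115·(+0.5) − 175·(+0.1)] / -14225 = -0.002812
|∇h| = √(0.002214² + -0.002812²) = 0.003579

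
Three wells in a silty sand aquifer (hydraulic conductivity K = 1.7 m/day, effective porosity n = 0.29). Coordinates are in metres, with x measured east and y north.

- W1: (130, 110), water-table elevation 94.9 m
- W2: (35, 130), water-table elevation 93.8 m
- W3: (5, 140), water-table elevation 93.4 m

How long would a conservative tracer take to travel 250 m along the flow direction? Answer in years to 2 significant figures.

7.0 years

With h = a·x + b·y + c and W1 as origin, the differences give:
  (-95)·a + 20·b = -1.1
  (-125)·a + 30·b = -1.5
Eliminate b (×30 and ×20, subtract): -350·a = -3.00 → a = ∂h/∂x = +0.008571
Back-substitute: b = ∂h/∂y = -0.01429.
|∇h| = √(0.008571² + -0.01429²) = 0.01666
Seepage velocity v = K·i/n = 1.7 × 0.01666 / 0.29 = 0.09766 m/day.
t = 250 / 0.09766 = 2560 days = 7.01 years.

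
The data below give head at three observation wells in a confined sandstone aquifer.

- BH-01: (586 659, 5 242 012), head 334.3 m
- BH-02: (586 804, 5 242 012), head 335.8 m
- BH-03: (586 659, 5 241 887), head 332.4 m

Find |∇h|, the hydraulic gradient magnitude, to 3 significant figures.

0.0184

∂h/∂x = (335.8 − 334.3) / (586804 − 586659) = +0.01034
∂h/∂y = (332.4 − 334.3) / (5241887 − 5242012) = +0.01520
|∇h| = √(0.01034² + 0.01520²) = 0.01838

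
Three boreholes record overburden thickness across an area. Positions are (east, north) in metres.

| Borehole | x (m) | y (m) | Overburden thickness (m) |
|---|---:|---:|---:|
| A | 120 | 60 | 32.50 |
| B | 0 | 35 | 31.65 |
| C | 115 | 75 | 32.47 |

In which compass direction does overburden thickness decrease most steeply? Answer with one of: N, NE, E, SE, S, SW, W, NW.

W

Three-point gradient (reference A): Δ to B = (-120, -25, -0.85), Δ to C = (-5, 15, -0.03).
∂d/∂x = +0.007013, ∂d/∂y = +0.0003377 (det = -1925).
Steepest decrease is along −∇f = (-0.007013 E, -0.0003377 N) → west.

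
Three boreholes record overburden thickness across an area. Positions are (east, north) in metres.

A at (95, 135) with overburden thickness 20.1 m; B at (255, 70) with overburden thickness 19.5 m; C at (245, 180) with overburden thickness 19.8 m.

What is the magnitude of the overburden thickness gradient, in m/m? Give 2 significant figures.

Differences from A: to B (Δx, Δy, Δh) = (160, -65, -0.6); to C = (150, 45, -0.3).
Solve a·Δx + b·Δy = Δd: det = 160·45 − 150·(-65) = 16950.
∂d/∂x = [(-0.6)·45 − (-0.3)·(-65)] / 16950 = -0.002743
∂d/∂y = [160·(-0.3) − 150·(-0.6)] / 16950 = +0.002478
|∇f| = √(-0.002743² + 0.002478²) = 0.003697 m/m

0.0037 m/m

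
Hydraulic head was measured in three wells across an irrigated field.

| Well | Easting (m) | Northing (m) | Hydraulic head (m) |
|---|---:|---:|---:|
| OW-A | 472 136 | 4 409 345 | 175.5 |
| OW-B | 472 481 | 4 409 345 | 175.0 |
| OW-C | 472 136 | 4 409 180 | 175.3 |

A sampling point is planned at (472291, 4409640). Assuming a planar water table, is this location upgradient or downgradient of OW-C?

upgradient

∂h/∂x = (175.0 − 175.5) / (472481 − 472136) = -0.001449
∂h/∂y = (175.3 − 175.5) / (4409180 − 4409345) = +0.001212
Head at (472291, 4409640) = 175.5 + (-0.001449)·(155) + (+0.001212)·(295) = 175.63 m.
That is higher than the 175.3 m at OW-C, so the point is upgradient.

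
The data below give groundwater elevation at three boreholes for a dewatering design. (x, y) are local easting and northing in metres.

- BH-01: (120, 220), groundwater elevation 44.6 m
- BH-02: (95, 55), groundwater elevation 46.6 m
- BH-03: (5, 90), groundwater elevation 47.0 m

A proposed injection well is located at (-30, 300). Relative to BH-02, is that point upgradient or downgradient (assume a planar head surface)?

Taking BH-01 as reference: BH-02−BH-01 = (-25, -165, +2.0); BH-03−BH-01 = (-115, -130, +2.4).
Determinant of the coordinate differences = (-25)·(-130) − (-115)·(-165) = -15725.
∂h/∂x = [(+2.0)·(-130) − (+2.4)·(-165)] / -15725 = -0.008649
∂h/∂y = [(-25)·(+2.4) − (-115)·(+2.0)] / -15725 = -0.01081
Head at (-30, 300) = 44.6 + (-0.008649)·(-150) + (-0.01081)·(80) = 45.03 m.
That is lower than the 46.6 m at BH-02, so the point is downgradient.

downgradient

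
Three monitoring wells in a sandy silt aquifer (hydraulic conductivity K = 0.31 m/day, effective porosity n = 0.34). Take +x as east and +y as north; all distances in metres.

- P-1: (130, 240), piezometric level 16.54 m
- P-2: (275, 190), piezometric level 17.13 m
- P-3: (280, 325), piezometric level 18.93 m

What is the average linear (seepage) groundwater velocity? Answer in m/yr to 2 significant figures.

Three-point gradient (reference P-1): Δ to P-2 = (145, -50, +0.59), Δ to P-3 = (150, 85, +2.39).
∂h/∂x = +0.008557, ∂h/∂y = +0.01302 (det = 19825).
|∇h| = √(0.008557² + 0.01302²) = 0.01558
Seepage velocity v = K·i/n = 0.31 × 0.01558 / 0.34 = 0.01421 m/day = 5.19 m/yr.

5.2 m/yr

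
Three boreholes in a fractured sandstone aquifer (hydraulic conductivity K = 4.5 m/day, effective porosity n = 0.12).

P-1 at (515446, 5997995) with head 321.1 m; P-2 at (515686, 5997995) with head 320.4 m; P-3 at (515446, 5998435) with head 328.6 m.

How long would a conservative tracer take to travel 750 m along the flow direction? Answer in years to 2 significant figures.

3.2 years

∂h/∂x = (320.4 − 321.1) / (515686 − 515446) = -0.002917
∂h/∂y = (328.6 − 321.1) / (5998435 − 5997995) = +0.01705
|∇h| = √(-0.002917² + 0.01705²) = 0.0173
Seepage velocity v = K·i/n = 4.5 × 0.0173 / 0.12 = 0.6488 m/day.
t = 750 / 0.6488 = 1156 days = 3.16 years.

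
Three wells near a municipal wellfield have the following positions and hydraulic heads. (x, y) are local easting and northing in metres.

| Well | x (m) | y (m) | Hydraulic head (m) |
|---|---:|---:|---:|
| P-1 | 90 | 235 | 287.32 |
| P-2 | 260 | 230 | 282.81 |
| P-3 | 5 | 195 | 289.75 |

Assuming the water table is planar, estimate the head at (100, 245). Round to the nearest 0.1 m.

Taking P-1 as reference: P-2−P-1 = (170, -5, -4.51); P-3−P-1 = (-85, -40, +2.43).
Solve a·Δx + b·Δy = Δh: det = 170·(-40) − (-85)·(-5) = -7225.
∂h/∂x = [(-4.51)·(-40) − (+2.43)·(-5)] / -7225 = -0.02665
∂h/∂y = [170·(+2.43) − (-85)·(-4.51)] / -7225 = -0.004118
h(100, 245) = 287.32 + (-0.02665)·(10) + (-0.004118)·(10) = 287.32 -0.267 -0.041 = 287.012 m.

287.0 m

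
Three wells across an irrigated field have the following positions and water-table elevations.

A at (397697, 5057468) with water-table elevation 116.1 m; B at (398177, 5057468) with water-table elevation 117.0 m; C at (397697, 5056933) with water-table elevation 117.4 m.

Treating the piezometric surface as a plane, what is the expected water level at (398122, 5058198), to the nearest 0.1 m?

115.1 m

∂h/∂x = (117.0 − 116.1) / (398177 − 397697) = +0.001875
∂h/∂y = (117.4 − 116.1) / (5056933 − 5057468) = -0.002430
h(398122, 5058198) = 116.1 + (+0.001875)·(425) + (-0.002430)·(730) = 116.1 +0.797 -1.774 = 115.123 m.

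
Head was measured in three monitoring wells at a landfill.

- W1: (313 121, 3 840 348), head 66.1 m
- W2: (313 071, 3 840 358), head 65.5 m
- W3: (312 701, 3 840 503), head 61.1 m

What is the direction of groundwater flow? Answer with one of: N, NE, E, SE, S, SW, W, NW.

With h = a·x + b·y + c and W1 as origin, the differences give:
  (-50)·a + 10·b = -0.6
  (-420)·a + 155·b = -5.0
Eliminate b (×155 and ×10, subtract): -3550·a = -43.00 → a = ∂h/∂x = +0.01211
Back-substitute: b = ∂h/∂y = +0.0005634.
Flow = −∇h = (-0.01211 east, -0.0005634 north), which points west.

W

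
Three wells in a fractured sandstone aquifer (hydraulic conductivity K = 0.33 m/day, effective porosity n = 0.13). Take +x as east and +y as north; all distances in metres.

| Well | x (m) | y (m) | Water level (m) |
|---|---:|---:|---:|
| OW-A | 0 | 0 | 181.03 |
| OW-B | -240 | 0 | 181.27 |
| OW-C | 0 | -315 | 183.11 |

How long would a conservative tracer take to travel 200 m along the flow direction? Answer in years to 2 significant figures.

32 years

∂h/∂x = (181.27 − 181.03) / (-240 − 0) = -0.001000
∂h/∂y = (183.11 − 181.03) / (-315 − 0) = -0.006603
|∇h| = √(-0.001000² + -0.006603²) = 0.006678
Seepage velocity v = K·i/n = 0.33 × 0.006678 / 0.13 = 0.01695 m/day.
t = 200 / 0.01695 = 1.18e+04 days = 32.3 years.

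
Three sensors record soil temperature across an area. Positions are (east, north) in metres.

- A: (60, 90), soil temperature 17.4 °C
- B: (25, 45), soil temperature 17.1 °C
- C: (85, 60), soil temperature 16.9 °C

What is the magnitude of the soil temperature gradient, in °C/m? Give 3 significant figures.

0.0131 °C/m

Differences from A: to B (Δx, Δy, Δh) = (-35, -45, -0.3); to C = (25, -30, -0.5).
Solve a·Δx + b·Δy = ΔT: det = (-35)·(-30) − 25·(-45) = 2175.
∂T/∂x = [(-0.3)·(-30) − (-0.5)·(-45)] / 2175 = -0.006207
∂T/∂y = [(-35)·(-0.5) − 25·(-0.3)] / 2175 = +0.01149
|∇f| = √(-0.006207² + 0.01149²) = 0.01306 °C/m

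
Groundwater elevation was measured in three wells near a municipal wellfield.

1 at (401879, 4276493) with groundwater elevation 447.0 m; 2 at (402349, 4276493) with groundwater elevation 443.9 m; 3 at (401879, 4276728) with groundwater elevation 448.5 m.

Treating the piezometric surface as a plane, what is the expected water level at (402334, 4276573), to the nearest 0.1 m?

∂h/∂x = (443.9 − 447.0) / (402349 − 401879) = -0.006596
∂h/∂y = (448.5 − 447.0) / (4276728 − 4276493) = +0.006383
h(402334, 4276573) = 447.0 + (-0.006596)·(455) + (+0.006383)·(80) = 447.0 -3.001 +0.511 = 444.510 m.

444.5 m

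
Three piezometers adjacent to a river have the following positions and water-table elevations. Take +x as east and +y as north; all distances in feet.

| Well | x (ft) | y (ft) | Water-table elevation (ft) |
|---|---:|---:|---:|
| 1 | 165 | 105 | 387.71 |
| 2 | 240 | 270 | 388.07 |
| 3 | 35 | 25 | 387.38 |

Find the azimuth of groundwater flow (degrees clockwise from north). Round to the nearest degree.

229°

Three-point gradient (reference 1): Δ to 2 = (75, 165, +0.36), Δ to 3 = (-130, -80, -0.33).
∂h/∂x = +0.001660, ∂h/∂y = +0.001427 (det = 15450).
Flow direction (−∇h) has components (-0.001660 E, -0.001427 N).
Azimuth = atan2(E, N) = atan2(-0.001660, -0.001427) = 229.3° ≈ 229°.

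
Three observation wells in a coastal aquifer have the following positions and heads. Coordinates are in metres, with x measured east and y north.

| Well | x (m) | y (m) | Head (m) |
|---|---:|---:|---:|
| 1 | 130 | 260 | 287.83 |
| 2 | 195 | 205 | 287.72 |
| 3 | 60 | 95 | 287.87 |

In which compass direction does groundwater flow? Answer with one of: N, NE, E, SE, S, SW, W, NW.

E

Taking 1 as reference: 2−1 = (65, -55, -0.11); 3−1 = (-70, -165, +0.04).
Determinant of the coordinate differences = 65·(-165) − (-70)·(-55) = -14575.
∂h/∂x = [(-0.11)·(-165) − (+0.04)·(-55)] / -14575 = -0.001396
∂h/∂y = [65·(+0.04) − (-70)·(-0.11)] / -14575 = +0.0003499
Flow = −∇h = (+0.001396 east, -0.0003499 north), which points east.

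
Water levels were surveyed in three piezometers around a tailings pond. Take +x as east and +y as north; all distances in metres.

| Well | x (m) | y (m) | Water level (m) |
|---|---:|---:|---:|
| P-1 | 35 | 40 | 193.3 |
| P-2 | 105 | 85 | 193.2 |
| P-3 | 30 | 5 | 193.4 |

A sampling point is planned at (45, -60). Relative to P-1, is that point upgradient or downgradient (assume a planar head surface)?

upgradient

Differences from P-1: to P-2 (Δx, Δy, Δh) = (70, 45, -0.1); to P-3 = (-5, -35, +0.1).
Solve a·Δx + b·Δy = Δh: det = 70·(-35) − (-5)·45 = -2225.
∂h/∂x = [(-0.1)·(-35) − (+0.1)·45] / -2225 = +0.0004494
∂h/∂y = [70·(+0.1) − (-5)·(-0.1)] / -2225 = -0.002921
Head at (45, -60) = 193.3 + (+0.0004494)·(10) + (-0.002921)·(-100) = 193.60 m.
That is higher than the 193.3 m at P-1, so the point is upgradient.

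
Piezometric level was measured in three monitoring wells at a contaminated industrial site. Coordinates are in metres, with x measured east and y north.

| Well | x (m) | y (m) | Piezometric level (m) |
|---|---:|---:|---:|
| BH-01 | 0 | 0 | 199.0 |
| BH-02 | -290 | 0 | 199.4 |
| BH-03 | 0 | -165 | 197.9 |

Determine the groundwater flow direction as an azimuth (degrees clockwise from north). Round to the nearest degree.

168°

∂h/∂x = (199.4 − 199.0) / (-290 − 0) = -0.001379
∂h/∂y = (197.9 − 199.0) / (-165 − 0) = +0.006667
Flow direction (−∇h) has components (+0.001379 E, -0.006667 N).
Azimuth = atan2(E, N) = atan2(+0.001379, -0.006667) = 168.3° ≈ 168°.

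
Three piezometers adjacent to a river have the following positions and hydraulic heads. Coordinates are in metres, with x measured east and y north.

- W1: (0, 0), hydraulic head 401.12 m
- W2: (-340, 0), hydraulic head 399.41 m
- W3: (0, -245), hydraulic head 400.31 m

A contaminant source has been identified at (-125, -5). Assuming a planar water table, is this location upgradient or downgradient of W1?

downgradient

∂h/∂x = (399.41 − 401.12) / (-340 − 0) = +0.005029
∂h/∂y = (400.31 − 401.12) / (-245 − 0) = +0.003306
Head at (-125, -5) = 401.12 + (+0.005029)·(-125) + (+0.003306)·(-5) = 400.47 m.
That is lower than the 401.12 m at W1, so the point is downgradient.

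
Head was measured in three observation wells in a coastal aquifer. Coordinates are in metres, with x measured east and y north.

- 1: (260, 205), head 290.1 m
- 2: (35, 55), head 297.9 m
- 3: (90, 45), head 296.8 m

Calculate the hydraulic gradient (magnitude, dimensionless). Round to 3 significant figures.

0.0289

Differences from 1: to 2 (Δx, Δy, Δh) = (-225, -150, +7.8); to 3 = (-170, -160, +6.7).
Determinant of the coordinate differences = (-225)·(-160) − (-170)·(-150) = 10500.
∂h/∂x = [(+7.8)·(-160) − (+6.7)·(-150)] / 10500 = -0.02314
∂h/∂y = [(-225)·(+6.7) − (-170)·(+7.8)] / 10500 = -0.01729
|∇h| = √(-0.02314² + -0.01729²) = 0.02889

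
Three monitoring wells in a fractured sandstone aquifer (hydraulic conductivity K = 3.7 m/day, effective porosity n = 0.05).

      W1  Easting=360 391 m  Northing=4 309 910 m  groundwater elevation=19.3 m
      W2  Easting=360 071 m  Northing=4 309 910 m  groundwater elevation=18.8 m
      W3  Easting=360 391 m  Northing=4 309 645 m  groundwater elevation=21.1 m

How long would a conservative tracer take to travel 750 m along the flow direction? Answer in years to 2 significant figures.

∂h/∂x = (18.8 − 19.3) / (360071 − 360391) = +0.001563
∂h/∂y = (21.1 − 19.3) / (4309645 − 4309910) = -0.006792
|∇h| = √(0.001563² + -0.006792²) = 0.00697
Seepage velocity v = K·i/n = 3.7 × 0.00697 / 0.05 = 0.5158 m/day.
t = 750 / 0.5158 = 1454 days = 3.98 years.

4.0 years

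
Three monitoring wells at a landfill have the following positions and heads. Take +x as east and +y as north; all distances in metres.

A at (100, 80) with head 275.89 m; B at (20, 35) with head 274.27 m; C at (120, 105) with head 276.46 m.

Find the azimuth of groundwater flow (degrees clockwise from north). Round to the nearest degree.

228°

With h = a·x + b·y + c and A as origin, the differences give:
  (-80)·a + (-45)·b = -1.62
  20·a + 25·b = +0.57
Eliminate b (×25 and ×(-45), subtract): -1100·a = -14.850 → a = ∂h/∂x = +0.01350
Back-substitute: b = ∂h/∂y = +0.01200.
Flow direction (−∇h) has components (-0.01350 E, -0.01200 N).
Azimuth = atan2(E, N) = atan2(-0.01350, -0.01200) = 228.4° ≈ 228°.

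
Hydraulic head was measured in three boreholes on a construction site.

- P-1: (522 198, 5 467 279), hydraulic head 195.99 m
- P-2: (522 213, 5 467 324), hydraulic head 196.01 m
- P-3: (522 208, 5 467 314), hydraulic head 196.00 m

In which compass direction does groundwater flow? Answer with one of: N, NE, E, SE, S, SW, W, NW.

Differences from P-1: to P-2 (Δx, Δy, Δh) = (15, 45, +0.02); to P-3 = (10, 35, +0.01).
Determinant of the coordinate differences = 15·35 − 10·45 = 75.
∂h/∂x = [(+0.02)·35 − (+0.01)·45] / 75 = +0.003333
∂h/∂y = [15·(+0.01) − 10·(+0.02)] / 75 = -0.0006667
Flow = −∇h = (-0.003333 east, +0.0006667 north), which points west.

W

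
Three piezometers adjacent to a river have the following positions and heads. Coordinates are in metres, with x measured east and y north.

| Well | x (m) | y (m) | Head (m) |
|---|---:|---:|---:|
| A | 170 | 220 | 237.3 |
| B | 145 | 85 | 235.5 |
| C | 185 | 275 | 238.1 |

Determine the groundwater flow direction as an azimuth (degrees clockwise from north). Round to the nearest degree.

With h = a·x + b·y + c and A as origin, the differences give:
  (-25)·a + (-135)·b = -1.8
  15·a + 55·b = +0.8
Eliminate b (×55 and ×(-135), subtract): 650·a = 9.00 → a = ∂h/∂x = +0.01385
Back-substitute: b = ∂h/∂y = +0.01077.
Flow direction (−∇h) has components (-0.01385 E, -0.01077 N).
Azimuth = atan2(E, N) = atan2(-0.01385, -0.01077) = 232.1° ≈ 232°.

232°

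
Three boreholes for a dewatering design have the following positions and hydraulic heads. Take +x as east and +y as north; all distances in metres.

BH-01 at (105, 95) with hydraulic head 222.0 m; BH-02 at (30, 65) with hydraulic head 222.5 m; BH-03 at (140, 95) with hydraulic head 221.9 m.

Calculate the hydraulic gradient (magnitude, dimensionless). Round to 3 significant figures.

0.00994

Three-point gradient (reference BH-01): Δ to BH-02 = (-75, -30, +0.5), Δ to BH-03 = (35, 0, -0.1).
∂h/∂x = -0.002857, ∂h/∂y = -0.009524 (det = 1050).
|∇h| = √(-0.002857² + -0.009524²) = 0.009943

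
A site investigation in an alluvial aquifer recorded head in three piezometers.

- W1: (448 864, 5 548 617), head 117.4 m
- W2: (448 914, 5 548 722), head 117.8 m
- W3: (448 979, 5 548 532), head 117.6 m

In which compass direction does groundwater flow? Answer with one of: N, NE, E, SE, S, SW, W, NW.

SW

With h = a·x + b·y + c and W1 as origin, the differences give:
  50·a + 105·b = +0.4
  115·a + (-85)·b = +0.2
Eliminate b (×(-85) and ×105, subtract): -16325·a = -55.00 → a = ∂h/∂x = +0.003369
Back-substitute: b = ∂h/∂y = +0.002205.
Flow = −∇h = (-0.003369 east, -0.002205 north), which points southwest.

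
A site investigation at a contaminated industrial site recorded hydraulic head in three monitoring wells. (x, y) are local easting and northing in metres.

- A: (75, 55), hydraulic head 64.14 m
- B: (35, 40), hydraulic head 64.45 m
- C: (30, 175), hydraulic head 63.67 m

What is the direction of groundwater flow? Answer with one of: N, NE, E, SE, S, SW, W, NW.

Differences from A: to B (Δx, Δy, Δh) = (-40, -15, +0.31); to C = (-45, 120, -0.47).
Determinant of the coordinate differences = (-40)·120 − (-45)·(-15) = -5475.
∂h/∂x = [(+0.31)·120 − (-0.47)·(-15)] / -5475 = -0.005507
∂h/∂y = [(-40)·(-0.47) − (-45)·(+0.31)] / -5475 = -0.005982
Flow = −∇h = (+0.005507 east, +0.005982 north), which points northeast.

NE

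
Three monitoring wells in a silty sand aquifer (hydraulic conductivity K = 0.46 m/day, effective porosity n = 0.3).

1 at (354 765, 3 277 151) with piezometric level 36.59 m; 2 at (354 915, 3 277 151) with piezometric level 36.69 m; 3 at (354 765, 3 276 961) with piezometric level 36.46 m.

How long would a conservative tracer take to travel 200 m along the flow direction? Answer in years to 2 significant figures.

370 years

∂h/∂x = (36.69 − 36.59) / (354915 − 354765) = +0.0006667
∂h/∂y = (36.46 − 36.59) / (3276961 − 3277151) = +0.0006842
|∇h| = √(0.0006667² + 0.0006842²) = 0.0009553
Seepage velocity v = K·i/n = 0.46 × 0.0009553 / 0.3 = 0.001465 m/day.
t = 200 / 0.001465 = 1.365e+05 days = 374 years.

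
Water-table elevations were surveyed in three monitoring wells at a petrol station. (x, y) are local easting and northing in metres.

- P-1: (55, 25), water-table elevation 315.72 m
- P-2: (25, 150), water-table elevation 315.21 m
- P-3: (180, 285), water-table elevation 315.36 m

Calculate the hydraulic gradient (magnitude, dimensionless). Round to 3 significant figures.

0.00491

With h = a·x + b·y + c and P-1 as origin, the differences give:
  (-30)·a + 125·b = -0.51
  125·a + 260·b = -0.36
Eliminate b (×260 and ×125, subtract): -23425·a = -87.600 → a = ∂h/∂x = +0.003740
Back-substitute: b = ∂h/∂y = -0.003182.
|∇h| = √(0.003740² + -0.003182²) = 0.00491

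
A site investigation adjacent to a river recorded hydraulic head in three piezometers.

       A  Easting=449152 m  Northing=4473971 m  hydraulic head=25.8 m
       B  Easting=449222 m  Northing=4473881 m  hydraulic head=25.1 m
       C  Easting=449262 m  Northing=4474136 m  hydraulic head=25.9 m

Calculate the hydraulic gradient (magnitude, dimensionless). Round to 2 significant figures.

0.0063

Taking A as reference: B−A = (70, -90, -0.7); C−A = (110, 165, +0.1).
Solve a·Δx + b·Δy = Δh: det = 70·165 − 110·(-90) = 21450.
∂h/∂x = [(-0.7)·165 − (+0.1)·(-90)] / 21450 = -0.004965
∂h/∂y = [70·(+0.1) − 110·(-0.7)] / 21450 = +0.003916
|∇h| = √(-0.004965² + 0.003916²) = 0.006323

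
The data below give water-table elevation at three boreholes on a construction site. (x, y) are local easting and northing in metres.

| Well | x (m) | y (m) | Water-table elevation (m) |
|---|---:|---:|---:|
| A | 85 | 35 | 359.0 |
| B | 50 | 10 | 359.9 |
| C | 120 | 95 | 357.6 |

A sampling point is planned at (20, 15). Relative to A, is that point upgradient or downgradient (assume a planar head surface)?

upgradient

With h = a·x + b·y + c and A as origin, the differences give:
  (-35)·a + (-25)·b = +0.9
  35·a + 60·b = -1.4
Eliminate b (×60 and ×(-25), subtract): -1225·a = 19.00 → a = ∂h/∂x = -0.01551
Back-substitute: b = ∂h/∂y = -0.01429.
Head at (20, 15) = 359.0 + (-0.01551)·(-65) + (-0.01429)·(-20) = 360.29 m.
That is higher than the 359.0 m at A, so the point is upgradient.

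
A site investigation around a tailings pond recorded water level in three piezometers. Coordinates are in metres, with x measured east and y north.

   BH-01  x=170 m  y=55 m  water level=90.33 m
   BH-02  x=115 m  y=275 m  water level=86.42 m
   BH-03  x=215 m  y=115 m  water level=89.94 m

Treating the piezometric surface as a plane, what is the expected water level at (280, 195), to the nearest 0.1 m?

89.5 m

Taking BH-01 as reference: BH-02−BH-01 = (-55, 220, -3.91); BH-03−BH-01 = (45, 60, -0.39).
Determinant of the coordinate differences = (-55)·60 − 45·220 = -13200.
∂h/∂x = [(-3.91)·60 − (-0.39)·220] / -13200 = +0.01127
∂h/∂y = [(-55)·(-0.39) − 45·(-3.91)] / -13200 = -0.01495
h(280, 195) = 90.33 + (+0.01127)·(110) + (-0.01495)·(140) = 90.33 +1.240 -2.094 = 89.476 m.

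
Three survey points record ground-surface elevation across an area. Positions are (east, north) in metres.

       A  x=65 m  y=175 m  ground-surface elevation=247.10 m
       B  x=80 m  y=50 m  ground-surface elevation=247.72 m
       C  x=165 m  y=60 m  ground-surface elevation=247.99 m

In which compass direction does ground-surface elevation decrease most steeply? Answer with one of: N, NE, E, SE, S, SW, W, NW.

Taking A as reference: B−A = (15, -125, +0.62); C−A = (100, -115, +0.89).
Determinant of the coordinate differences = 15·(-115) − 100·(-125) = 10775.
∂z/∂x = [(+0.62)·(-115) − (+0.89)·(-125)] / 10775 = +0.003708
∂z/∂y = [15·(+0.89) − 100·(+0.62)] / 10775 = -0.004515
Steepest decrease is along −∇f = (-0.003708 E, +0.004515 N) → northwest.

NW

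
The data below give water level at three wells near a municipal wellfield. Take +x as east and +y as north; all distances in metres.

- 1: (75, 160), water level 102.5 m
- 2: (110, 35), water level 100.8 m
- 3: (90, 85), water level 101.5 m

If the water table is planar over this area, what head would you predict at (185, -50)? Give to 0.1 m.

Taking 1 as reference: 2−1 = (35, -125, -1.7); 3−1 = (15, -75, -1.0).
Solve a·Δx + b·Δy = Δh: det = 35·(-75) − 15·(-125) = -750.
∂h/∂x = [(-1.7)·(-75) − (-1.0)·(-125)] / -750 = -0.003333
∂h/∂y = [35·(-1.0) − 15·(-1.7)] / -750 = +0.01267
h(185, -50) = 102.5 + (-0.003333)·(110) + (+0.01267)·(-210) = 102.5 -0.367 -2.660 = 99.473 m.

99.5 m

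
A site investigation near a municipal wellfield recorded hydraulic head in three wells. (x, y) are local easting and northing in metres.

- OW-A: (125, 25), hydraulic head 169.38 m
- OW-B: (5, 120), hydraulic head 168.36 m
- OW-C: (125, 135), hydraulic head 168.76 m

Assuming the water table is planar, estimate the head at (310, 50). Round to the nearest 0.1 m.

170.0 m

Differences from OW-A: to OW-B (Δx, Δy, Δh) = (-120, 95, -1.02); to OW-C = (0, 110, -0.62).
Determinant of the coordinate differences = (-120)·110 − 0·95 = -13200.
∂h/∂x = [(-1.02)·110 − (-0.62)·95] / -13200 = +0.004038
∂h/∂y = [(-120)·(-0.62) − 0·(-1.02)] / -13200 = -0.005636
h(310, 50) = 169.38 + (+0.004038)·(185) + (-0.005636)·(25) = 169.38 +0.747 -0.141 = 169.986 m.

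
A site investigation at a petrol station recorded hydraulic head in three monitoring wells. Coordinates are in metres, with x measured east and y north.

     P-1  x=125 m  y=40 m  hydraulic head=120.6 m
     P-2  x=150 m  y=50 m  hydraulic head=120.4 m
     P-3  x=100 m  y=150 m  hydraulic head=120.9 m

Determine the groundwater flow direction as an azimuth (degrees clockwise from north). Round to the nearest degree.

With h = a·x + b·y + c and P-1 as origin, the differences give:
  25·a + 10·b = -0.2
  (-25)·a + 110·b = +0.3
Eliminate b (×110 and ×10, subtract): 3000·a = -25.00 → a = ∂h/∂x = -0.008333
Back-substitute: b = ∂h/∂y = +0.0008333.
Flow direction (−∇h) has components (+0.008333 E, -0.0008333 N).
Azimuth = atan2(E, N) = atan2(+0.008333, -0.0008333) = 95.7° ≈ 096°.

096°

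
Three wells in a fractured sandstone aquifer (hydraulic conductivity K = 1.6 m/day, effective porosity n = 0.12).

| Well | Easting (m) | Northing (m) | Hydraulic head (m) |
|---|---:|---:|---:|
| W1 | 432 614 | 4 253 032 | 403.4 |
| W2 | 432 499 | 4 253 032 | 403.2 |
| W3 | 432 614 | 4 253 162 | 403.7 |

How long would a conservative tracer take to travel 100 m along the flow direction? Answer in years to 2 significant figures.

∂h/∂x = (403.2 − 403.4) / (432499 − 432614) = +0.001739
∂h/∂y = (403.7 − 403.4) / (4253162 − 4253032) = +0.002308
|∇h| = √(0.001739² + 0.002308²) = 0.00289
Seepage velocity v = K·i/n = 1.6 × 0.00289 / 0.12 = 0.03853 m/day.
t = 100 / 0.03853 = 2595 days = 7.1 years.

7.1 years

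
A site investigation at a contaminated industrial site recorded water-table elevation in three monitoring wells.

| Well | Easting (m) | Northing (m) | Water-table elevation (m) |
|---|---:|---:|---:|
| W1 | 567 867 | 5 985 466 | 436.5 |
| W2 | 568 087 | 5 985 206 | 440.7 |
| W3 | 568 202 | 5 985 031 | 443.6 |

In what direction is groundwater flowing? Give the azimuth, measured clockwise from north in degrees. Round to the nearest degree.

Differences from W1: to W2 (Δx, Δy, Δh) = (220, -260, +4.2); to W3 = (335, -435, +7.1).
Determinant of the coordinate differences = 220·(-435) − 335·(-260) = -8600.
∂h/∂x = [(+4.2)·(-435) − (+7.1)·(-260)] / -8600 = -0.002209
∂h/∂y = [220·(+7.1) − 335·(+4.2)] / -8600 = -0.01802
Flow direction (−∇h) has components (+0.002209 E, +0.01802 N).
Azimuth = atan2(E, N) = atan2(+0.002209, +0.01802) = 7.0° ≈ 007°.

007°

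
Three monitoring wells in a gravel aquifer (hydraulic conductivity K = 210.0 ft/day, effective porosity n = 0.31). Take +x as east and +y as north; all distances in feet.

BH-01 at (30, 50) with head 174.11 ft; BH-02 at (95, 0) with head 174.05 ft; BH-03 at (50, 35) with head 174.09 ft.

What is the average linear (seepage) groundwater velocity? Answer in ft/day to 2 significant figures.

3.8 ft/day

With h = a·x + b·y + c and BH-01 as origin, the differences give:
  65·a + (-50)·b = -0.06
  20·a + (-15)·b = -0.02
Eliminate b (×(-15) and ×(-50), subtract): 25·a = -0.100 → a = ∂h/∂x = -0.004000
Back-substitute: b = ∂h/∂y = -0.004000.
|∇h| = √(-0.004000² + -0.004000²) = 0.005657
Seepage velocity v = K·i/n = 210.0 × 0.005657 / 0.31 = 3.832 ft/day.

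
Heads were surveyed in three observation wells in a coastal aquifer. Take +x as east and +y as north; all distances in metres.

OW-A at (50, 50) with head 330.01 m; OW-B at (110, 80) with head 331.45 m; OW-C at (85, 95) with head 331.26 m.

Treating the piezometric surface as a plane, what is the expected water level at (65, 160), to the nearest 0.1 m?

With h = a·x + b·y + c and OW-A as origin, the differences give:
  60·a + 30·b = +1.44
  35·a + 45·b = +1.25
Eliminate b (×45 and ×30, subtract): 1650·a = 27.300 → a = ∂h/∂x = +0.01655
Back-substitute: b = ∂h/∂y = +0.01491.
h(65, 160) = 330.01 + (+0.01655)·(15) + (+0.01491)·(110) = 330.01 +0.248 +1.640 = 331.898 m.

331.9 m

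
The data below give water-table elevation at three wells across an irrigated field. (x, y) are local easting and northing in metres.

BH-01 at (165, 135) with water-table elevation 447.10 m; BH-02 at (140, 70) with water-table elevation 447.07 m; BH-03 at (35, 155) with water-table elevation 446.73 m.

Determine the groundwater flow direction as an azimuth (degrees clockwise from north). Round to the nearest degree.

282°

Differences from BH-01: to BH-02 (Δx, Δy, Δh) = (-25, -65, -0.03); to BH-03 = (-130, 20, -0.37).
Solve a·Δx + b·Δy = Δh: det = (-25)·20 − (-130)·(-65) = -8950.
∂h/∂x = [(-0.03)·20 − (-0.37)·(-65)] / -8950 = +0.002754
∂h/∂y = [(-25)·(-0.37) − (-130)·(-0.03)] / -8950 = -0.0005978
Flow direction (−∇h) has components (-0.002754 E, +0.0005978 N).
Azimuth = atan2(E, N) = atan2(-0.002754, +0.0005978) = 282.2° ≈ 282°.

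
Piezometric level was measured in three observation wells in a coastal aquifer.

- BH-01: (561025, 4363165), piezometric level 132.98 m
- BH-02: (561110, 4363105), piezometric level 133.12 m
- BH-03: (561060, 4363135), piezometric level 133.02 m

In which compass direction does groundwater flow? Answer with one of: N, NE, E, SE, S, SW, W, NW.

SW

With h = a·x + b·y + c and BH-01 as origin, the differences give:
  85·a + (-60)·b = +0.14
  35·a + (-30)·b = +0.04
Eliminate b (×(-30) and ×(-60), subtract): -450·a = -1.800 → a = ∂h/∂x = +0.004000
Back-substitute: b = ∂h/∂y = +0.003333.
Flow = −∇h = (-0.004000 east, -0.003333 north), which points southwest.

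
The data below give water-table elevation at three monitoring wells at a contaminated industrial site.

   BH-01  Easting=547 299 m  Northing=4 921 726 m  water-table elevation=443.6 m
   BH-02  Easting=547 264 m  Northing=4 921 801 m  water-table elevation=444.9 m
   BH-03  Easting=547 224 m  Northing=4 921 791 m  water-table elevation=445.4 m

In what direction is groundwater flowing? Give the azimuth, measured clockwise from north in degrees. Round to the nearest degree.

Taking BH-01 as reference: BH-02−BH-01 = (-35, 75, +1.3); BH-03−BH-01 = (-75, 65, +1.8).
Solve a·Δx + b·Δy = Δh: det = (-35)·65 − (-75)·75 = 3350.
∂h/∂x = [(+1.3)·65 − (+1.8)·75] / 3350 = -0.01507
∂h/∂y = [(-35)·(+1.8) − (-75)·(+1.3)] / 3350 = +0.01030
Flow direction (−∇h) has components (+0.01507 E, -0.01030 N).
Azimuth = atan2(E, N) = atan2(+0.01507, -0.01030) = 124.3° ≈ 124°.

124°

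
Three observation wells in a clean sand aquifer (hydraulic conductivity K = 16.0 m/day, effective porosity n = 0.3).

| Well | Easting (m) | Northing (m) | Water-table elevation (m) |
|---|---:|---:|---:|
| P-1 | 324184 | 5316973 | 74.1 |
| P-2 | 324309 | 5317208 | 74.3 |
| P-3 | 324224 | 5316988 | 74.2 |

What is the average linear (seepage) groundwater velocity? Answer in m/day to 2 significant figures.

With h = a·x + b·y + c and P-1 as origin, the differences give:
  125·a + 235·b = +0.2
  40·a + 15·b = +0.1
Eliminate b (×15 and ×235, subtract): -7525·a = -20.50 → a = ∂h/∂x = +0.002724
Back-substitute: b = ∂h/∂y = -0.0005980.
|∇h| = √(0.002724² + -0.0005980²) = 0.002789
Seepage velocity v = K·i/n = 16.0 × 0.002789 / 0.3 = 0.1487 m/day.

0.15 m/day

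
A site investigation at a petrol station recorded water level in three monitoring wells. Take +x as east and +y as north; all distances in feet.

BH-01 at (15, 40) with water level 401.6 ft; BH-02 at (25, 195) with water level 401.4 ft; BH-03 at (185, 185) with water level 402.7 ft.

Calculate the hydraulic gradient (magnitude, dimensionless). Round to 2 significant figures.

0.0082

Differences from BH-01: to BH-02 (Δx, Δy, Δh) = (10, 155, -0.2); to BH-03 = (170, 145, +1.1).
Determinant of the coordinate differences = 10·145 − 170·155 = -24900.
∂h/∂x = [(-0.2)·145 − (+1.1)·155] / -24900 = +0.008012
∂h/∂y = [10·(+1.1) − 170·(-0.2)] / -24900 = -0.001807
|∇h| = √(0.008012² + -0.001807²) = 0.008213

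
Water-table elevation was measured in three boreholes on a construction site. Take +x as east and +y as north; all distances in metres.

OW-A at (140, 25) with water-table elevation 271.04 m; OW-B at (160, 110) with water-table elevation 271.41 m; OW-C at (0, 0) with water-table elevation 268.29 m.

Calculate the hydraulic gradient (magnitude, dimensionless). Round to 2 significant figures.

0.020

With h = a·x + b·y + c and OW-A as origin, the differences give:
  20·a + 85·b = +0.37
  (-140)·a + (-25)·b = -2.75
Eliminate b (×(-25) and ×85, subtract): 11400·a = 224.500 → a = ∂h/∂x = +0.01969
Back-substitute: b = ∂h/∂y = -0.0002807.
|∇h| = √(0.01969² + -0.0002807²) = 0.01969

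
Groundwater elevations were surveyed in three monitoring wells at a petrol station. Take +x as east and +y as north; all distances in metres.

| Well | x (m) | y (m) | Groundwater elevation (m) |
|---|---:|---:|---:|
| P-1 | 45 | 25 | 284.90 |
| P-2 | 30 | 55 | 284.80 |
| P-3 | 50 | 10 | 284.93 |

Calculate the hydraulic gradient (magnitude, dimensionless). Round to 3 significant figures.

With h = a·x + b·y + c and P-1 as origin, the differences give:
  (-15)·a + 30·b = -0.10
  5·a + (-15)·b = +0.03
Eliminate b (×(-15) and ×30, subtract): 75·a = 0.600 → a = ∂h/∂x = +0.008000
Back-substitute: b = ∂h/∂y = +0.0006667.
|∇h| = √(0.008000² + 0.0006667²) = 0.008028

0.00803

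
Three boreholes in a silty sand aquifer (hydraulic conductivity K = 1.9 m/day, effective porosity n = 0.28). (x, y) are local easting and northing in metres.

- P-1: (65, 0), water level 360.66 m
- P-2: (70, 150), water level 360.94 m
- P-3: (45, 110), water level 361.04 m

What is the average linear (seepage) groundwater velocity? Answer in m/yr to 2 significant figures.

Three-point gradient (reference P-1): Δ to P-2 = (5, 150, +0.28), Δ to P-3 = (-20, 110, +0.38).
∂h/∂x = -0.007380, ∂h/∂y = +0.002113 (det = 3550).
|∇h| = √(-0.007380² + 0.002113²) = 0.007677
Seepage velocity v = K·i/n = 1.9 × 0.007677 / 0.28 = 0.05209 m/day = 19.03 m/yr.

19 m/yr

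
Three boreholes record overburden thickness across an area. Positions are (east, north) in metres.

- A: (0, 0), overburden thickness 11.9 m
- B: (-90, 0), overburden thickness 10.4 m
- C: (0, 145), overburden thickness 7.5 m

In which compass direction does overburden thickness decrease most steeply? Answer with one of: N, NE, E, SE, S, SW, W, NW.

∂d/∂x = (10.4 − 11.9) / (-90 − 0) = +0.01667
∂d/∂y = (7.5 − 11.9) / (145 − 0) = -0.03034
Steepest decrease is along −∇f = (-0.01667 E, +0.03034 N) → northwest.

NW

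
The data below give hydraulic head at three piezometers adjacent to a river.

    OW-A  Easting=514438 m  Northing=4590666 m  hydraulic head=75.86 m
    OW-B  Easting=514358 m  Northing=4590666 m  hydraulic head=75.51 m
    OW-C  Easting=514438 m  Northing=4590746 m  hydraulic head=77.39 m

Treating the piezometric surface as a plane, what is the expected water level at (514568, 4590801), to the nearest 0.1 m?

79.0 m

∂h/∂x = (75.51 − 75.86) / (514358 − 514438) = +0.004375
∂h/∂y = (77.39 − 75.86) / (4590746 − 4590666) = +0.01913
h(514568, 4590801) = 75.86 + (+0.004375)·(130) + (+0.01913)·(135) = 75.86 +0.569 +2.582 = 79.011 m.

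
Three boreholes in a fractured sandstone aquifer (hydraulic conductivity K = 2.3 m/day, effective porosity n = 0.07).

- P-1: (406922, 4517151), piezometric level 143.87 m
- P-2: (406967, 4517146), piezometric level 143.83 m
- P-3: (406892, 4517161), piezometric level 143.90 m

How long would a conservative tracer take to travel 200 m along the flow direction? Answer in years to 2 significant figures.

Taking P-1 as reference: P-2−P-1 = (45, -5, -0.04); P-3−P-1 = (-30, 10, +0.03).
Determinant of the coordinate differences = 45·10 − (-30)·(-5) = 300.
∂h/∂x = [(-0.04)·10 − (+0.03)·(-5)] / 300 = -0.0008333
∂h/∂y = [45·(+0.03) − (-30)·(-0.04)] / 300 = +0.0005000
|∇h| = √(-0.0008333² + 0.0005000²) = 0.0009718
Seepage velocity v = K·i/n = 2.3 × 0.0009718 / 0.07 = 0.03193 m/day.
t = 200 / 0.03193 = 6264 days = 17.1 years.

17 years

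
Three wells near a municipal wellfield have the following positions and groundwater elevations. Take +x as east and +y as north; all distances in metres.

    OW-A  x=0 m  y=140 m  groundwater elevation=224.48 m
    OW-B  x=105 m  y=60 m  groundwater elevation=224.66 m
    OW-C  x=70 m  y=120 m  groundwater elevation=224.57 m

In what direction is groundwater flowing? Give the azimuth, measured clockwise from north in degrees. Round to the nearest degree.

With h = a·x + b·y + c and OW-A as origin, the differences give:
  105·a + (-80)·b = +0.18
  70·a + (-20)·b = +0.09
Eliminate b (×(-20) and ×(-80), subtract): 3500·a = 3.600 → a = ∂h/∂x = +0.001029
Back-substitute: b = ∂h/∂y = -0.0009000.
Flow direction (−∇h) has components (-0.001029 E, +0.0009000 N).
Azimuth = atan2(E, N) = atan2(-0.001029, +0.0009000) = 311.2° ≈ 311°.

311°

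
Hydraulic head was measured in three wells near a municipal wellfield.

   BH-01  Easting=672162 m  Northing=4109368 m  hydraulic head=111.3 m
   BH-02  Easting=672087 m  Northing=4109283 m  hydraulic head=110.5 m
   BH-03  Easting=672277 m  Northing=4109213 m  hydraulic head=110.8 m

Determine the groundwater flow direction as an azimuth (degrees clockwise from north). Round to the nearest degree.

Differences from BH-01: to BH-02 (Δx, Δy, Δh) = (-75, -85, -0.8); to BH-03 = (115, -155, -0.5).
Determinant of the coordinate differences = (-75)·(-155) − 115·(-85) = 21400.
∂h/∂x = [(-0.8)·(-155) − (-0.5)·(-85)] / 21400 = +0.003808
∂h/∂y = [(-75)·(-0.5) − 115·(-0.8)] / 21400 = +0.006051
Flow direction (−∇h) has components (-0.003808 E, -0.006051 N).
Azimuth = atan2(E, N) = atan2(-0.003808, -0.006051) = 212.2° ≈ 212°.

212°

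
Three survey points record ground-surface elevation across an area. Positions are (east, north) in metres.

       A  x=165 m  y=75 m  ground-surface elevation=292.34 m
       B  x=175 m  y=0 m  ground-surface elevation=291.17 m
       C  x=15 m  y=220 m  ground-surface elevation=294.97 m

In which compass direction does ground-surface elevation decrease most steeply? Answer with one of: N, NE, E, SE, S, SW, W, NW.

Taking A as reference: B−A = (10, -75, -1.17); C−A = (-150, 145, +2.63).
Solve a·Δx + b·Δy = Δz: det = 10·145 − (-150)·(-75) = -9800.
∂z/∂x = [(-1.17)·145 − (+2.63)·(-75)] / -9800 = -0.002816
∂z/∂y = [10·(+2.63) − (-150)·(-1.17)] / -9800 = +0.01522
Steepest decrease is along −∇f = (+0.002816 E, -0.01522 N) → south.

S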